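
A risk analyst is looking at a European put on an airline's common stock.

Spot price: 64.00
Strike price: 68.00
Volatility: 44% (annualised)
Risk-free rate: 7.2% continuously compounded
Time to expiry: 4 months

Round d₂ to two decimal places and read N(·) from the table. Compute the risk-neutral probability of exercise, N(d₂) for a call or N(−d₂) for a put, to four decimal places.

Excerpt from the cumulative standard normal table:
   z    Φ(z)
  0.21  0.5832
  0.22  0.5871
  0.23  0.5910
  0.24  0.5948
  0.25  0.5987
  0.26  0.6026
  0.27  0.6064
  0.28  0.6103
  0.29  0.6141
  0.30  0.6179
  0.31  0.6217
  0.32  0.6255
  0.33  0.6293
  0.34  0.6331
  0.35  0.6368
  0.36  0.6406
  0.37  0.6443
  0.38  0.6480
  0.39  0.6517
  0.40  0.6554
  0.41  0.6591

0.6064

T = 0.3333;  σ√T = 0.2540
d₁ = [ln(64/68) + (0.072 + 0.44²/2)·0.3333] / 0.2540 = [-0.0606 + 0.0563] / 0.2540 = -0.0172 ≈ -0.02
d₂ = d₁ − σ√T = -0.0172 − 0.2540 = -0.2712 ≈ -0.27
Pr(exercise) under Q = N(−d₂) = N(0.27) = 0.6064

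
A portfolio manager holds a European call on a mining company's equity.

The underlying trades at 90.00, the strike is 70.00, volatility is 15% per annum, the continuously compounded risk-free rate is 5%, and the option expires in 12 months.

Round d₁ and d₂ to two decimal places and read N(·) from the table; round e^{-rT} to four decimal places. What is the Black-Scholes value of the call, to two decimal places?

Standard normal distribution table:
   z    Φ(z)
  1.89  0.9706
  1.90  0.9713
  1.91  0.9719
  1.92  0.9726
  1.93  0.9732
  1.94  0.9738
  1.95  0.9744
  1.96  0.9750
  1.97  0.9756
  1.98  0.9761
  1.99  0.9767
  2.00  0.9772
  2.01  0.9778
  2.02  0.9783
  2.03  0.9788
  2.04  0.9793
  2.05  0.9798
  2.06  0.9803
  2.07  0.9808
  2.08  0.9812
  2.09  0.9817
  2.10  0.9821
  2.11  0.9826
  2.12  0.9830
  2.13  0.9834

23.51

T = 1;  σ√T = 0.1500
d₁ = [ln(90/70) + (0.05 + ½·0.15²)·1] / (σ√T) = (0.2513 + 0.0612) / 0.1500 = 2.0838 which rounds to 2.08
d₂ = 2.0838 − 0.1500 = 1.9338 which rounds to 1.93
exp(−rT) = exp(−0.05·1) = 0.9512
N(d₁) = N(2.08) = 0.9812;  N(d₂) = N(1.93) = 0.9732
C = 90·0.9812 − 70·0.9512·0.9732 = 88.3080 − 64.7995 = 23.5085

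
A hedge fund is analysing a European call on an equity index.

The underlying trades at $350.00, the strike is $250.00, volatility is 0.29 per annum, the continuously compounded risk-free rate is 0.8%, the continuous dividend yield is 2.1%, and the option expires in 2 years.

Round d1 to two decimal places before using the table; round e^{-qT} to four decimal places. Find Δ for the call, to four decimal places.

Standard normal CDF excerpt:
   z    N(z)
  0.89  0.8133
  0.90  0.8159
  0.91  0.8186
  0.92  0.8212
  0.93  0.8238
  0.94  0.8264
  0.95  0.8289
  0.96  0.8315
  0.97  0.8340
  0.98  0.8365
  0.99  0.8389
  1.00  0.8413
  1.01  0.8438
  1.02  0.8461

T = 2;  σ√T = 0.4101
ln(S/K) + (r − q + σ²/2)T = ln(350/250) + (0.008 − 0.021 + 0.29²/2)·2 = 0.3365 + 0.0581 = 0.3946
d₁ = 0.3946 / 0.4101 = 0.9621 ≈ 0.96
N(d₁) = N(0.96) = 0.8315
Δ_call = exp(−qT)·N(d₁) = 0.9589·0.8315 = 0.7973

0.7973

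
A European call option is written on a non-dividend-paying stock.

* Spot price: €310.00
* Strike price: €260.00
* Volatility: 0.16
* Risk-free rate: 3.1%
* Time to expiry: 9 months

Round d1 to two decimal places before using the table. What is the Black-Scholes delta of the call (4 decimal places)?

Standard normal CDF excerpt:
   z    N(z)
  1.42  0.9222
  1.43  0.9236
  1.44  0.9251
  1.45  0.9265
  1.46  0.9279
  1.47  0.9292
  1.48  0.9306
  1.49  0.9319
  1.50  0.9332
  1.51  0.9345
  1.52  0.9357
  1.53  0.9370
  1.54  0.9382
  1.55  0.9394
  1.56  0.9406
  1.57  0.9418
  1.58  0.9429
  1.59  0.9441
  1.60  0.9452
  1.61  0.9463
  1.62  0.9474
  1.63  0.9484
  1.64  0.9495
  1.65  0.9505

T = 0.75;  σ√T = 0.1386
d₁ = [ln(310/260) + (0.031 + 0.16²/2)·0.75] / 0.1386 = [0.1759 + 0.0328] / 0.1386 = 1.5065 ⇒ 1.51
N(d₁) = N(1.51) = 0.9345
Δ_call = N(d₁) = 0.9345

0.9345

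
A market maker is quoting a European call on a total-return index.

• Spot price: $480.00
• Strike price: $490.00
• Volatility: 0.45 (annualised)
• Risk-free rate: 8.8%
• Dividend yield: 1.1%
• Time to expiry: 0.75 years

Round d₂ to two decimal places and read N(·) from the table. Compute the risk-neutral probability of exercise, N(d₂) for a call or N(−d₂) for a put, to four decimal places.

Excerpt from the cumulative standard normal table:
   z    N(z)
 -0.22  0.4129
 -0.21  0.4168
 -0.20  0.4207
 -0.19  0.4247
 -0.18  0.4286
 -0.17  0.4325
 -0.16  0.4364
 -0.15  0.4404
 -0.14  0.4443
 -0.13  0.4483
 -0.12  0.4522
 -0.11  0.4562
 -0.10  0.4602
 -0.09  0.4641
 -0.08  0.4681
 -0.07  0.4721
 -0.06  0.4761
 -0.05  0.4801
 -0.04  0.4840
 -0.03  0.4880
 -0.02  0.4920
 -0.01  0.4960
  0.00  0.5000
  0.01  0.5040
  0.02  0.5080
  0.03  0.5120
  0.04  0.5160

σ√T = 0.45·√0.75 = 0.3897
d₁ = [ln(480/490) + (0.088 − 0.011 + 0.45²/2)·0.75] / 0.3897 = [-0.0206 + 0.1337] / 0.3897 = 0.2901 ≈ 0.29
d₂ = d₁ − σ√T = 0.2901 − 0.3897 = -0.0996 ≈ -0.10
Risk-neutral Pr[S_T > K] = N(d₂) = N(-0.10) = 0.4602

0.4602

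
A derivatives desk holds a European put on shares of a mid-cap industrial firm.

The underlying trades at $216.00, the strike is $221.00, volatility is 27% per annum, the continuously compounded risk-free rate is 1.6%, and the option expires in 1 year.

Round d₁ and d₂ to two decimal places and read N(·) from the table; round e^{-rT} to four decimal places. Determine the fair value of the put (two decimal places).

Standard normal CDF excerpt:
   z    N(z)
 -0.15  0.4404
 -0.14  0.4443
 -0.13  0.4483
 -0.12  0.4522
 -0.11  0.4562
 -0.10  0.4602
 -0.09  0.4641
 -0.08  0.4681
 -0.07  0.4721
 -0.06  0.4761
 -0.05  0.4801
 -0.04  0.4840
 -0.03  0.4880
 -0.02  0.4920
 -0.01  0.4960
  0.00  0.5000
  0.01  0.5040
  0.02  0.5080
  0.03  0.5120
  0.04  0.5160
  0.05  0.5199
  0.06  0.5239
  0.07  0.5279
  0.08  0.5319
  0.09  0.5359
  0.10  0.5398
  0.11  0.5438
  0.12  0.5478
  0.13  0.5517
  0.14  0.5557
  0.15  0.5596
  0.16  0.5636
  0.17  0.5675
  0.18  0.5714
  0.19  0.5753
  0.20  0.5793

$24.04

T = 1;  σ√T = 0.2700
ln(S/K) + (r + σ²/2)T = ln(216/221) + (0.016 + 0.27²/2)·1 = -0.0229 + 0.0525 = 0.0296
d₁ = 0.0296 / 0.2700 = 0.1095 ≈ 0.11
d₂ = d₁ − σ√T = 0.1095 − 0.2700 = -0.1605 ≈ -0.16
exp(−rT) = exp(−0.016·1) = 0.9841
N(−d₂) = N(0.16) = 0.5636;  N(−d₁) = N(-0.11) = 0.4562
P = 221·0.9841·0.5636 − 216·0.4562 = 122.5752 − 98.5392 = 24.0360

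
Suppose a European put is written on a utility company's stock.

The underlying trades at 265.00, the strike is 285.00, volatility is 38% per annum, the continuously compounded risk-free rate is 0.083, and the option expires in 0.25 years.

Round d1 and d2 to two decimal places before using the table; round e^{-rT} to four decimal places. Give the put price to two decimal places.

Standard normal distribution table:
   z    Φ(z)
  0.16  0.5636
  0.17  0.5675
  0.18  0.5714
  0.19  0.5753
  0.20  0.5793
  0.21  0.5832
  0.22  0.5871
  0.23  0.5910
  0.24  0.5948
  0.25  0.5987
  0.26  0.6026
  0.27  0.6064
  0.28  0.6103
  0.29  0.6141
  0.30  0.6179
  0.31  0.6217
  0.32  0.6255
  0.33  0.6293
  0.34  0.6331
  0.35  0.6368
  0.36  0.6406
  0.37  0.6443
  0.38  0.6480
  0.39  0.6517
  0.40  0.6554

28.44

σ√T = 0.38·√0.25 = 0.1900
d₁ = [ln(265/285) + (0.083 + ½·0.38²)·0.25] / (σ√T) = (-0.0728 + 0.0388) / 0.1900 = -0.1787 which rounds to -0.18
d₂ = -0.1787 − 0.1900 = -0.3687 which rounds to -0.37
e^(−rT) = e^(−0.083·0.25) = 0.9795
P = 285·0.9795·N(0.37) − 265·N(0.18) = 285·0.9795·0.6443 − 265·0.5714 = 179.8612 − 151.4210 = 28.4402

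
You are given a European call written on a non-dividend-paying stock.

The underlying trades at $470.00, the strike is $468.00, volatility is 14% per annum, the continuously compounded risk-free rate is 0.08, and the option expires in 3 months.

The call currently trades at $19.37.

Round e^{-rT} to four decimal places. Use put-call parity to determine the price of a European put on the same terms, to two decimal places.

e^(−rT) = e^(−0.08·0.25) = 0.9802
Put-call parity: C − P = S − K·e^(−rT) = 470 − 468·0.9802 = 470 − 458.7336 = 11.2664
P = C − (C − P) = 19.37 − (11.2664) = 8.1036

$8.10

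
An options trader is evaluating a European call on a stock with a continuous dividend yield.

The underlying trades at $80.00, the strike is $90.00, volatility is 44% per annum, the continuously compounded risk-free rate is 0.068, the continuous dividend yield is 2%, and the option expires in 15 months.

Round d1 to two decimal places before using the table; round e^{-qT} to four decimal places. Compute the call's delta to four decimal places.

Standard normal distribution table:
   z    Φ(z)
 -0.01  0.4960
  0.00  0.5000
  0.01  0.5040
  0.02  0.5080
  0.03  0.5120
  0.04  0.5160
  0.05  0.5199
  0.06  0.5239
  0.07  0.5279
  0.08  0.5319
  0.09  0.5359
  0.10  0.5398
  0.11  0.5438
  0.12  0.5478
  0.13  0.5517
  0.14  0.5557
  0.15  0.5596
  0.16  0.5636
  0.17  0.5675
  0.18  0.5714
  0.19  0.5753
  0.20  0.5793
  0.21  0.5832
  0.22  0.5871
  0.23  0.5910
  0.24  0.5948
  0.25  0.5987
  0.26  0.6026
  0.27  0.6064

0.5381

σ√T = 0.44·√1.25 = 0.4919
ln(S/K) + (r − q + σ²/2)T = ln(80/90) + (0.068 − 0.02 + 0.44²/2)·1.25 = -0.1178 + 0.1810 = 0.0632
d₁ = 0.0632 / 0.4919 = 0.1285 ≈ 0.13
N(d₁) = N(0.13) = 0.5517
Δ_call = exp(−qT)·N(d₁) = 0.9753·0.5517 = 0.5381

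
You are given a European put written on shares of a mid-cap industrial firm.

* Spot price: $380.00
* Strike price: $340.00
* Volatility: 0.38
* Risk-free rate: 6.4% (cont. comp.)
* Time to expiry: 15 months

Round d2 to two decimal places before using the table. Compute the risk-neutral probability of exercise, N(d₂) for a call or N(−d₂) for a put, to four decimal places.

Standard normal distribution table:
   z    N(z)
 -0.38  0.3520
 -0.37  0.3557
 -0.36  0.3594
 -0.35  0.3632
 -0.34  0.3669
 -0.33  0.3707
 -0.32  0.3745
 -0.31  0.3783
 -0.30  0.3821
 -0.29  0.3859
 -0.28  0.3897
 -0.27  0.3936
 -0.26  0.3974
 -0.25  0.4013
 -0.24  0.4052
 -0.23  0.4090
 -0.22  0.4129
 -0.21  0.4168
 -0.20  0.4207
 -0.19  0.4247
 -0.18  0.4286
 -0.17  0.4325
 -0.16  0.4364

σ√T = 0.38 × 1.1180 = 0.4249
d₁ = [ln(380/340) + (0.064 + 0.38²/2)·1.25] / 0.4249 = [0.1112 + 0.1702] / 0.4249 = 0.6625 which rounds to 0.66
d₂ = d₁ − σ√T = 0.6625 − 0.4249 = 0.2377 which rounds to 0.24
Pr(exercise) under Q = N(−d₂) = N(-0.24) = 0.4052

0.4052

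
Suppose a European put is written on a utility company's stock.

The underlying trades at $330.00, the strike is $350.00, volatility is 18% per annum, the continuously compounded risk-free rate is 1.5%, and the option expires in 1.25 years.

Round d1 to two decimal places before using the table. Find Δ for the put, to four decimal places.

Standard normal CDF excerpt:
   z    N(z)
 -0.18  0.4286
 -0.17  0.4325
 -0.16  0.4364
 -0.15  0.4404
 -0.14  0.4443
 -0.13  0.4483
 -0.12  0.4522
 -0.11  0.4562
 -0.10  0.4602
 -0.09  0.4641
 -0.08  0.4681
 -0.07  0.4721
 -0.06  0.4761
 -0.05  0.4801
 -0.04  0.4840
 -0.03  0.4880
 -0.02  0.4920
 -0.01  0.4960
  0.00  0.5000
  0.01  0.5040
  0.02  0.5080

σ√T = 0.18·√1.25 = 0.2012
d₁ = [ln(330/350) + (0.015 + 0.18²/2)·1.25] / 0.2012 = [-0.0588 + 0.0390] / 0.2012 = -0.0986 → -0.10
N(d₁) = N(-0.10) = 0.4602
Δ_put = N(d₁) − 1 = 0.4602 − 1 = -0.5398

-0.5398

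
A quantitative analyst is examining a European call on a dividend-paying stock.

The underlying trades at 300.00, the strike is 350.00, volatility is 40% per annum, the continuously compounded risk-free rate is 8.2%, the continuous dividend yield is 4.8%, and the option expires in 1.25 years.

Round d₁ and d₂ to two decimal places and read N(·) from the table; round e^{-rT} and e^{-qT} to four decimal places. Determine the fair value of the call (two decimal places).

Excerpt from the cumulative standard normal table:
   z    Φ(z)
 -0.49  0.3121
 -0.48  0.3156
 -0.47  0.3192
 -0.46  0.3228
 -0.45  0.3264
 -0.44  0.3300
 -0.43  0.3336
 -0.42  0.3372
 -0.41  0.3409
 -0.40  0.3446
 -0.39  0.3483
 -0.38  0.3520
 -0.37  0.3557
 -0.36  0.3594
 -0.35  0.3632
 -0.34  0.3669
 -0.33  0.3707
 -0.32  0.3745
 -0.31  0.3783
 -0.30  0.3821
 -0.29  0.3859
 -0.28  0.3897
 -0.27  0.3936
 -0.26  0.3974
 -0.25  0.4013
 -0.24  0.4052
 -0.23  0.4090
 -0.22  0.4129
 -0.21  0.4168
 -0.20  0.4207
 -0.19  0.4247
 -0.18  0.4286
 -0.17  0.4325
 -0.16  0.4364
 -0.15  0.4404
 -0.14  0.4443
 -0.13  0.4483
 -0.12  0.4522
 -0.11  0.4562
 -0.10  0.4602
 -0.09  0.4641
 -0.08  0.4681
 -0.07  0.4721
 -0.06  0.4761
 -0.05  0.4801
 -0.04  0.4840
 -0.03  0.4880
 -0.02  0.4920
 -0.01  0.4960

37.04

T = 1.25;  σ√T = 0.4472
d₁ = [ln(300/350) + (0.082 − 0.048 + 0.4²/2)·1.25] / 0.4472 = [-0.1542 + 0.1425] / 0.4472 = -0.0261 ≈ -0.03
d₂ = d₁ − σ√T = -0.0261 − 0.4472 = -0.4733 ≈ -0.47
exp(−qT) = exp(−0.048·1.25) = 0.9418;  exp(−rT) = exp(−0.082·1.25) = 0.9026
C = 300·0.9418·N(-0.03) − 350·0.9026·N(-0.47) = 300·0.9418·0.4880 − 350·0.9026·0.3192 = 137.8795 − 100.8385 = 37.0410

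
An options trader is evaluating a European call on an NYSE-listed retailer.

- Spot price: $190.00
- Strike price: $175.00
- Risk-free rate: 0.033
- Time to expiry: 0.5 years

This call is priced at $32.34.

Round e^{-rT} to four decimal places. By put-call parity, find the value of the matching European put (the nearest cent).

exp(−rT) = exp(−0.033·0.5) = 0.9836
Put-call parity: C − P = S − K·e^(−rT) = 190 − 175·0.9836 = 190 − 172.1300 = 17.8700
P = C − (C − P) = 32.34 − (17.8700) = 14.4700

$14.47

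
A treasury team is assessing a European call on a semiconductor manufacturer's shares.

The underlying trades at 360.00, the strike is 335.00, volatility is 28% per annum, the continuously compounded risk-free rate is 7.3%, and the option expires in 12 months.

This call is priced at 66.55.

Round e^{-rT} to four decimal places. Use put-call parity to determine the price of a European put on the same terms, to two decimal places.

17.97

exp(−rT) = exp(−0.073·1) = 0.9296
Put-call parity: C − P = S − K·e^(−rT) = 360 − 335·0.9296 = 360 − 311.4160 = 48.5840
P = C − (C − P) = 66.55 − (48.5840) = 17.9660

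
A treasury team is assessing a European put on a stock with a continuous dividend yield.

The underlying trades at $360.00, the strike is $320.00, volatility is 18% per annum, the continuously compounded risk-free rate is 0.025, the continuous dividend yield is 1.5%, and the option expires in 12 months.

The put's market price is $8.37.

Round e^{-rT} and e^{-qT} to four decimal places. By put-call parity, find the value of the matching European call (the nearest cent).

e^(−qT) = e^(−0.015·1) = 0.9851;  e^(−rT) = e^(−0.025·1) = 0.9753
Put-call parity: C − P = S·e^(−qT) − K·e^(−rT) = 360·0.9851 − 320·0.9753 = 354.6360 − 312.0960 = 42.5400
C = P + (C − P) = 8.37 + (42.5400) = 50.9100

$50.91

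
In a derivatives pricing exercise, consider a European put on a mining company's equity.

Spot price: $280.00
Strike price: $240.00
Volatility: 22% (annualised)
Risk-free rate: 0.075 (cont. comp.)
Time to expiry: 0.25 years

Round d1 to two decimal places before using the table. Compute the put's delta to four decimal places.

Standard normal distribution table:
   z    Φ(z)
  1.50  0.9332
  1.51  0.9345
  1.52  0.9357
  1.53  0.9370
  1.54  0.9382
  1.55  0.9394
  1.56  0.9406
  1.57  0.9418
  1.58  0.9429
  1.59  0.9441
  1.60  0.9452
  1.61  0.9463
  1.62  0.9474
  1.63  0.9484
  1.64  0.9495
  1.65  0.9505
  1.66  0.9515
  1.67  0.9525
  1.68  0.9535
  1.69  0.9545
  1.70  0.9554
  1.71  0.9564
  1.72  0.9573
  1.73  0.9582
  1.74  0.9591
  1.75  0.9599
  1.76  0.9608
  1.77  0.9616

-0.0516

σ√T = 0.22·√0.25 = 0.1100
d₁ = [ln(280/240) + (0.075 + 0.22²/2)·0.25] / 0.1100 = [0.1542 + 0.0248] / 0.1100 = 1.6268 ⇒ 1.63
N(d₁) = N(1.63) = 0.9484
Δ_put = N(d₁) − 1 = 0.9484 − 1 = -0.0516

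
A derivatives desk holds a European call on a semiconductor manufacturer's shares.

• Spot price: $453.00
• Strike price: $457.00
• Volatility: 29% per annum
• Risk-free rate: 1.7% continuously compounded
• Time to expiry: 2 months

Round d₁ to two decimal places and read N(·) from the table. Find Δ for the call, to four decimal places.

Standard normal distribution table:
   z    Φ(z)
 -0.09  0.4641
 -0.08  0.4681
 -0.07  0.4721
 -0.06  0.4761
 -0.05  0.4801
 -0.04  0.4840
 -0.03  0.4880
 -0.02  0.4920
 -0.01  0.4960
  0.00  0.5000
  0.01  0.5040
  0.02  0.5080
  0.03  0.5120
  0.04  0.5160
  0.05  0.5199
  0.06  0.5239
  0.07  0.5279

T = 0.1667;  σ√T = 0.1184
d₁ = [ln(453/457) + (0.017 + 0.29²/2)·0.1667] / 0.1184 = [-0.0088 + 0.0098] / 0.1184 = 0.0089 ≈ 0.01
N(d₁) = N(0.01) = 0.5040
Δ_call = N(d₁) = 0.5040

0.5040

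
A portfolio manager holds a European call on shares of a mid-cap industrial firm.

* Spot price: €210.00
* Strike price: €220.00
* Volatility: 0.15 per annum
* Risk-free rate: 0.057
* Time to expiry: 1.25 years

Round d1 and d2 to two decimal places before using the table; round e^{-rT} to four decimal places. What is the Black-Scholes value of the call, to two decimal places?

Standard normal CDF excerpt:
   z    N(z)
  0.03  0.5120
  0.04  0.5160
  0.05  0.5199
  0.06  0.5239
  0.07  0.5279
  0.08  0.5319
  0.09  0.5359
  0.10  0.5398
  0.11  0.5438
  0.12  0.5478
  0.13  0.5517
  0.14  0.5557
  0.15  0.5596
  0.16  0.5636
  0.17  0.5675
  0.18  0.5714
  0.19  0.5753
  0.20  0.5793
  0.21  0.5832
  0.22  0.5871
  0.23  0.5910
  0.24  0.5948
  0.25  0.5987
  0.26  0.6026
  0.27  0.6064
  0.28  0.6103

σ√T = 0.15 × 1.1180 = 0.1677
d₁ = [ln(210/220) + (0.057 + ½·0.15²)·1.25] / (σ√T) = (-0.0465 + 0.0853) / 0.1677 = 0.2313 → 0.23
d₂ = 0.2313 − 0.1677 = 0.0636 → 0.06
exp(−rT) = exp(−0.057·1.25) = 0.9312
N(d₁) = N(0.23) = 0.5910;  N(d₂) = N(0.06) = 0.5239
C = 210·0.5910 − 220·0.9312·0.5239 = 124.1100 − 107.3282 = 16.7818

€16.78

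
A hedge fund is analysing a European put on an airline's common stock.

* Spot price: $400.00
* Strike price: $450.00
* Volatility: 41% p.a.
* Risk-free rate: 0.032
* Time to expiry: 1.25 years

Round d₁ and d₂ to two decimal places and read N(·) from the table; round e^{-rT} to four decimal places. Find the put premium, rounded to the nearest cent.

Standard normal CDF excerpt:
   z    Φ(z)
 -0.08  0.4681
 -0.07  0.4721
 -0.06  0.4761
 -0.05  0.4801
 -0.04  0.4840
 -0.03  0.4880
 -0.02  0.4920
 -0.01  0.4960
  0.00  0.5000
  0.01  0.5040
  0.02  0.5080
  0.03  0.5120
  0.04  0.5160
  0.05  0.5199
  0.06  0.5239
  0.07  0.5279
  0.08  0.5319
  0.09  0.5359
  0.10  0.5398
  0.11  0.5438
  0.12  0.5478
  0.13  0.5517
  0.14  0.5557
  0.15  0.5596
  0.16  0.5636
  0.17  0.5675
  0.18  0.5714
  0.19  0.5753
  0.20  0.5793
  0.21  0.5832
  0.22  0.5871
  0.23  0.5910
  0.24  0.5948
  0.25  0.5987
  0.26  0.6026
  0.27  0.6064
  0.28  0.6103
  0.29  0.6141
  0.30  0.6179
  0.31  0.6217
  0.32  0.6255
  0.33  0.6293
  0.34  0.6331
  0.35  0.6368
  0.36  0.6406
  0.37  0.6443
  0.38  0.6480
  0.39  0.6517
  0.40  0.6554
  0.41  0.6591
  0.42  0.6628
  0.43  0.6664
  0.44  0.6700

σ√T = 0.41 × 1.1180 = 0.4584
d₁ = [ln(400/450) + (0.032 + 0.41²/2)·1.25] / 0.4584 = [-0.1178 + 0.1451] / 0.4584 = 0.0595 ≈ 0.06
d₂ = d₁ − σ√T = 0.0595 − 0.4584 = -0.3989 ≈ -0.40
e^(−rT) = e^(−0.032·1.25) = 0.9608
N(−d₂) = N(0.40) = 0.6554;  N(−d₁) = N(-0.06) = 0.4761
P = 450·0.9608·0.6554 − 400·0.4761 = 283.3687 − 190.4400 = 92.9287

$92.93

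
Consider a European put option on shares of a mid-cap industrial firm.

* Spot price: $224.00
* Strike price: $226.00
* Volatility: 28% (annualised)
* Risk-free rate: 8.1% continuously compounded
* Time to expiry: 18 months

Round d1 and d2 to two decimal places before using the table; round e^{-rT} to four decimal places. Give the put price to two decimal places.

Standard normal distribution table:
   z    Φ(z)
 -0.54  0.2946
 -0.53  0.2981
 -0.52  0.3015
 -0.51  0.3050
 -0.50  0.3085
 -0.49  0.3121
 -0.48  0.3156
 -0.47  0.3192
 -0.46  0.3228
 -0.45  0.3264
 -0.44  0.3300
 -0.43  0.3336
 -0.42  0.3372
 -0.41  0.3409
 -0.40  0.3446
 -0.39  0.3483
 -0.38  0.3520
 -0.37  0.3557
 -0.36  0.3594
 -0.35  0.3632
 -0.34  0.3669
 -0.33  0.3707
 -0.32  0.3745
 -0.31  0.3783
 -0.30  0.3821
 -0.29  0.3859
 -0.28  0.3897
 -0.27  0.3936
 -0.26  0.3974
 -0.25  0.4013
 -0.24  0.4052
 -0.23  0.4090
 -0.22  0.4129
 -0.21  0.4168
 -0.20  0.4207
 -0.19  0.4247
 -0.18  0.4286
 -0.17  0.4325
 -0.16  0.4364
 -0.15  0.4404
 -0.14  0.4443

$18.24

σ√T = 0.28 × 1.2247 = 0.3429
ln(S/K) + (r + σ²/2)T = ln(224/226) + (0.081 + 0.28²/2)·1.5 = -0.0089 + 0.1803 = 0.1714
d₁ = 0.1714 / 0.3429 = 0.4998 ≈ 0.50
d₂ = d₁ − σ√T = 0.4998 − 0.3429 = 0.1569 ≈ 0.16
e^(−rT) = e^(−0.081·1.5) = 0.8856
N(−d₂) = N(-0.16) = 0.4364;  N(−d₁) = N(-0.50) = 0.3085
P = 226·0.8856·0.4364 − 224·0.3085 = 87.3435 − 69.1040 = 18.2395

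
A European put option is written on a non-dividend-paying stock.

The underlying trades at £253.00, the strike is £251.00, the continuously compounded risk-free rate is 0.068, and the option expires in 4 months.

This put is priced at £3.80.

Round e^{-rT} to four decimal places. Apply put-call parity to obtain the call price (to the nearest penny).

£11.42

e^(−rT) = e^(−0.068·0.3333) = 0.9776
Put-call parity: C − P = S − K·e^(−rT) = 253 − 251·0.9776 = 253 − 245.3776 = 7.6224
C = P + (C − P) = 3.80 + (7.6224) = 11.4224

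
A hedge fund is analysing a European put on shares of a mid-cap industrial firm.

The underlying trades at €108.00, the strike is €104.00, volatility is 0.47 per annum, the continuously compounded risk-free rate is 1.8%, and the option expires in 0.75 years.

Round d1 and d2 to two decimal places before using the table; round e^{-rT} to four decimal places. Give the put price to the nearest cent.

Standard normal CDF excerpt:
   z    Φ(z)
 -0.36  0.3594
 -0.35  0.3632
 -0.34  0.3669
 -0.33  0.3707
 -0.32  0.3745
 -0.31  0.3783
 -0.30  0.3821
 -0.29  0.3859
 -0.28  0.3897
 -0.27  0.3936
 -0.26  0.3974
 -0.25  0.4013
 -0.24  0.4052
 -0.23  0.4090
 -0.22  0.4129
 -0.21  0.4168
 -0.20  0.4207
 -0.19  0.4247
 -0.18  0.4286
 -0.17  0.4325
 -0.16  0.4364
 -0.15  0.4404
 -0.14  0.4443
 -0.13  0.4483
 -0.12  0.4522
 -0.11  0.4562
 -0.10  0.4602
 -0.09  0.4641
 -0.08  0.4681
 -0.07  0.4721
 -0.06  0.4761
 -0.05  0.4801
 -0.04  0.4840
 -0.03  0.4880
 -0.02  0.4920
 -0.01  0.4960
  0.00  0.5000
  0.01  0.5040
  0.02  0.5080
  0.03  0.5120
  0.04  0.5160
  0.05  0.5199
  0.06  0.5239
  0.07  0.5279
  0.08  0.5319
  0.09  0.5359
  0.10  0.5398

T = 0.75;  σ√T = 0.4070
d₁ = [ln(108/104) + (0.018 + ½·0.47²)·0.75] / (σ√T) = (0.0377 + 0.0963) / 0.4070 = 0.3294 which rounds to 0.33
d₂ = 0.3294 − 0.4070 = -0.0776 which rounds to -0.08
exp(−rT) = exp(−0.018·0.75) = 0.9866
P = 104·0.9866·N(0.08) − 108·N(-0.33) = 104·0.9866·0.5319 − 108·0.3707 = 54.5763 − 40.0356 = 14.5407

€14.54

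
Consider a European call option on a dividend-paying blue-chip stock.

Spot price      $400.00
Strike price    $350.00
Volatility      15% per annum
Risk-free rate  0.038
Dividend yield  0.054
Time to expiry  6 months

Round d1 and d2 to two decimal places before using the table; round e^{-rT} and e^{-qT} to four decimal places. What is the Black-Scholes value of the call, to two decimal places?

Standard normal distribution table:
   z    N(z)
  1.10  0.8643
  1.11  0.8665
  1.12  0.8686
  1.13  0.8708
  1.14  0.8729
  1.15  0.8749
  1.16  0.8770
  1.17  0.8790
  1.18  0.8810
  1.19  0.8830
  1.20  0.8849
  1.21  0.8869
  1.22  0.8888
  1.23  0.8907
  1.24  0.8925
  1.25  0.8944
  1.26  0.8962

T = 0.5;  σ√T = 0.1061
d₁ = [ln(400/350) + (0.038 − 0.054 + ½·0.15²)·0.5] / (σ√T) = (0.1335 − 0.0024) / 0.1061 = 1.2366 → 1.24
d₂ = 1.2366 − 0.1061 = 1.1305 → 1.13
e^(−qT) = e^(−0.054·0.5) = 0.9734;  e^(−rT) = e^(−0.038·0.5) = 0.9812
N(d₁) = N(1.24) = 0.8925;  N(d₂) = N(1.13) = 0.8708
C = 400·0.9734·0.8925 − 350·0.9812·0.8708 = 347.5038 − 299.0501 = 48.4537

$48.45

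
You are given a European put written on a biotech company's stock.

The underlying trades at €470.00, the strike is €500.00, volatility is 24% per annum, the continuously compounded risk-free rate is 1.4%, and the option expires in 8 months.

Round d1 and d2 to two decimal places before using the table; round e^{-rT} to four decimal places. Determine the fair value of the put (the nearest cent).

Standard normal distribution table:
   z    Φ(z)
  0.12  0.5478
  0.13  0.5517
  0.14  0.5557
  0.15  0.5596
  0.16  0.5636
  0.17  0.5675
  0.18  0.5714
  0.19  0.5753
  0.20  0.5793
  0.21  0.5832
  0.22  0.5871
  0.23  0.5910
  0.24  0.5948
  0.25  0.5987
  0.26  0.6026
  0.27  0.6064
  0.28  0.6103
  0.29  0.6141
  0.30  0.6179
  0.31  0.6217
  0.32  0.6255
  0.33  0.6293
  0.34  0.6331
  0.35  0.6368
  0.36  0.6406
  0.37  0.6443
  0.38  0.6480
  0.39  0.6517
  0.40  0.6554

σ√T = 0.24 × 0.8165 = 0.1960
d₁ = [ln(470/500) + (0.014 + 0.24²/2)·0.6667] / 0.1960 = [-0.0619 + 0.0285] / 0.1960 = -0.1701 → -0.17
d₂ = d₁ − σ√T = -0.1701 − 0.1960 = -0.3661 → -0.37
exp(−rT) = exp(−0.014·0.6667) = 0.9907
N(−d₂) = N(0.37) = 0.6443;  N(−d₁) = N(0.17) = 0.5675
P = 500·0.9907·0.6443 − 470·0.5675 = 319.1540 − 266.7250 = 52.4290

€52.43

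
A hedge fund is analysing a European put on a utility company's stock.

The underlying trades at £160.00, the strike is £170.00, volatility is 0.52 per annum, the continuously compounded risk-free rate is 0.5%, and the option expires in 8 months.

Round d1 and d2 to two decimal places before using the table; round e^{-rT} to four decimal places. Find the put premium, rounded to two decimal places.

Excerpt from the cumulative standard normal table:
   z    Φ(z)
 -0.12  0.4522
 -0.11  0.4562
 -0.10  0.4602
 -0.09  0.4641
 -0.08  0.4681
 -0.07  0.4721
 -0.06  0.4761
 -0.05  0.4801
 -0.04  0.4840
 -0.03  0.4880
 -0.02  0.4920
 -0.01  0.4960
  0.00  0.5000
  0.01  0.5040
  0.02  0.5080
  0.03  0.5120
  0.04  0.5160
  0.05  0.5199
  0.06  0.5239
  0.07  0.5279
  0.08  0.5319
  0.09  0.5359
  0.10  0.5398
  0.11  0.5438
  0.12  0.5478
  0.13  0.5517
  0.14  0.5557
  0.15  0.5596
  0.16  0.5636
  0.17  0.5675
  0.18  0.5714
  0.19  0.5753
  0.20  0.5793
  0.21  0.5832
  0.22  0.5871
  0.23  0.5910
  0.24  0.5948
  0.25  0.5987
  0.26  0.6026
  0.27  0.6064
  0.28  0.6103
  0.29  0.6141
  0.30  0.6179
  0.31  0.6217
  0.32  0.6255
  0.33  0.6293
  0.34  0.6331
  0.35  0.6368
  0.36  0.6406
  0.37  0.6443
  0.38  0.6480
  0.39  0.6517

σ√T = 0.52 × 0.8165 = 0.4246
ln(S/K) + (r + σ²/2)T = ln(160/170) + (0.005 + 0.52²/2)·0.6667 = -0.0606 + 0.0935 = 0.0328
d₁ = 0.0328 / 0.4246 = 0.0774 which rounds to 0.08
d₂ = d₁ − σ√T = 0.0774 − 0.4246 = -0.3472 which rounds to -0.35
e^(−rT) = e^(−0.005·0.6667) = 0.9967
N(−d₂) = N(0.35) = 0.6368;  N(−d₁) = N(-0.08) = 0.4681
P = 170·0.9967·0.6368 − 160·0.4681 = 107.8988 − 74.8960 = 33.0028

£33.00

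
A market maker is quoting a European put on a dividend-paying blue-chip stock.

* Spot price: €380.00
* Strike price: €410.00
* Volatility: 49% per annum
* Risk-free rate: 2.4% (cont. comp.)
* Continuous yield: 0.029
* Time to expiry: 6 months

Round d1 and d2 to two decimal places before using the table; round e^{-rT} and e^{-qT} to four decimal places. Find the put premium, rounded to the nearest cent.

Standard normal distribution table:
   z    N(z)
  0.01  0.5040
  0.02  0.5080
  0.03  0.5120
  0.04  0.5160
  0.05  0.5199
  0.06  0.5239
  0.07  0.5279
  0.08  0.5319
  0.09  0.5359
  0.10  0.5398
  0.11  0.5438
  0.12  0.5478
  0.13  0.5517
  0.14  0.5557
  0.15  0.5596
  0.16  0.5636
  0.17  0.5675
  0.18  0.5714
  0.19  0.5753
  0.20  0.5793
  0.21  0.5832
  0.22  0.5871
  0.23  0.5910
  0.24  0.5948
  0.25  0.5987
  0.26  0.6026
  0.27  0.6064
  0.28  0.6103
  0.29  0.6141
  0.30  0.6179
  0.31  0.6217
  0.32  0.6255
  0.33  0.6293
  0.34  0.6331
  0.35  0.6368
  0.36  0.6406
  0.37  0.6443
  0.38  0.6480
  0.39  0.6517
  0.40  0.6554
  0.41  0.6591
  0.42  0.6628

σ√T = 0.49·√0.5 = 0.3465
ln(S/K) + (r − q + σ²/2)T = ln(380/410) + (0.024 − 0.029 + 0.49²/2)·0.5 = -0.0760 + 0.0575 = -0.0185
d₁ = -0.0185 / 0.3465 = -0.0533 which rounds to -0.05
d₂ = d₁ − σ√T = -0.0533 − 0.3465 = -0.3998 which rounds to -0.40
exp(−qT) = exp(−0.029·0.5) = 0.9856;  exp(−rT) = exp(−0.024·0.5) = 0.9881
N(−d₂) = N(0.40) = 0.6554;  N(−d₁) = N(0.05) = 0.5199
P = 410·0.9881·0.6554 − 380·0.9856·0.5199 = 265.5163 − 194.7171 = 70.7992

€70.80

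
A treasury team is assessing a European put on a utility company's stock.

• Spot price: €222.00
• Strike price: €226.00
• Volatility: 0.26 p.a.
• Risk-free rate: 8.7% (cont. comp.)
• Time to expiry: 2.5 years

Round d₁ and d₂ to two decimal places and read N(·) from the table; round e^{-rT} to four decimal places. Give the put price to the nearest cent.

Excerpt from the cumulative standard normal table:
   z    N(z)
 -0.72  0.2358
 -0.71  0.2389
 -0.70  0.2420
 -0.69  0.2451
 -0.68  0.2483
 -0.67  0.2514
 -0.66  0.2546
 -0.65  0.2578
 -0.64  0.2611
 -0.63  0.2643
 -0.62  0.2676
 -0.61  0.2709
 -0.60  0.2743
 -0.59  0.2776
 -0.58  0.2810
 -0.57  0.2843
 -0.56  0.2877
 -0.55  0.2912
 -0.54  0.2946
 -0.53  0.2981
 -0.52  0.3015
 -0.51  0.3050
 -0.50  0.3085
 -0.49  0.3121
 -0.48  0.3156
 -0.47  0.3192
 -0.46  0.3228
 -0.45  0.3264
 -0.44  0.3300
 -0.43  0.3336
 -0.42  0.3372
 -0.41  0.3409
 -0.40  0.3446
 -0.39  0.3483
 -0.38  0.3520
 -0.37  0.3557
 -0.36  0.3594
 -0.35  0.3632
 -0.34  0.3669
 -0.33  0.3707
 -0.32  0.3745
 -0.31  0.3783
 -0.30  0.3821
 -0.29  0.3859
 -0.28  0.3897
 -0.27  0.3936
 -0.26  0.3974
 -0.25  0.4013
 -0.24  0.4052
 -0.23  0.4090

σ√T = 0.26·√2.5 = 0.4111
ln(S/K) + (r + σ²/2)T = ln(222/226) + (0.087 + 0.26²/2)·2.5 = -0.0179 + 0.3020 = 0.2841
d₁ = 0.2841 / 0.4111 = 0.6912 ⇒ 0.69
d₂ = d₁ − σ√T = 0.6912 − 0.4111 = 0.2801 ⇒ 0.28
e^(−rT) = e^(−0.087·2.5) = 0.8045
N(−d₂) = N(-0.28) = 0.3897;  N(−d₁) = N(-0.69) = 0.2451
P = 226·0.8045·0.3897 − 222·0.2451 = 70.8541 − 54.4122 = 16.4419

€16.44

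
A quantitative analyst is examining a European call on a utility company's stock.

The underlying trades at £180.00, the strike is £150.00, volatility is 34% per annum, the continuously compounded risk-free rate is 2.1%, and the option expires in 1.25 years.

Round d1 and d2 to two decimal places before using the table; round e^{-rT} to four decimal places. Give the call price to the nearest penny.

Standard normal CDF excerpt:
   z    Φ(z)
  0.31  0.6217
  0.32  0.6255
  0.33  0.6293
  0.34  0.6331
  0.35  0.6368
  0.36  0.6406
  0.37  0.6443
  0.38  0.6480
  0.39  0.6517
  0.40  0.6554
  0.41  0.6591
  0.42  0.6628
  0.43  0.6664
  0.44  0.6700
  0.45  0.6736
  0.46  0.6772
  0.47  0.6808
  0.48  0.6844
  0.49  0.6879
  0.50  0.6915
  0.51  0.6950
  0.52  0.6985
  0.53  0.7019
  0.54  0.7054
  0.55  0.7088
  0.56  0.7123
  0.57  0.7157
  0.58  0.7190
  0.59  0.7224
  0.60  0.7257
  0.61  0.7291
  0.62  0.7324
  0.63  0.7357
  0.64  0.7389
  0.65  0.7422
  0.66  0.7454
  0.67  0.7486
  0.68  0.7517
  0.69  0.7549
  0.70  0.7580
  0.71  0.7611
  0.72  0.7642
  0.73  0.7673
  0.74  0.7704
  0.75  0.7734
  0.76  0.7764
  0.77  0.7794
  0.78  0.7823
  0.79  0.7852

T = 1.25;  σ√T = 0.3801
d₁ = [ln(180/150) + (0.021 + 0.34²/2)·1.25] / 0.3801 = [0.1823 + 0.0985] / 0.3801 = 0.7387 ⇒ 0.74
d₂ = d₁ − σ√T = 0.7387 − 0.3801 = 0.3586 ⇒ 0.36
exp(−rT) = exp(−0.021·1.25) = 0.9741
N(d₁) = N(0.74) = 0.7704;  N(d₂) = N(0.36) = 0.6406
C = 180·0.7704 − 150·0.9741·0.6406 = 138.6720 − 93.6013 = 45.0707

£45.07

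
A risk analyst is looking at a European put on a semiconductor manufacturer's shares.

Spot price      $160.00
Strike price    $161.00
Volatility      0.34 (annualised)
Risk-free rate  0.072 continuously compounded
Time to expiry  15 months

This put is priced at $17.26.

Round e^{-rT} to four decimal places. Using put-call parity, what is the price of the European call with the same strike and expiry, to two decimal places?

exp(−rT) = exp(−0.072·1.25) = 0.9139
Put-call parity: C − P = S − K·e^(−rT) = 160 − 161·0.9139 = 160 − 147.1379 = 12.8621
C = P + (C − P) = 17.26 + (12.8621) = 30.1221

$30.12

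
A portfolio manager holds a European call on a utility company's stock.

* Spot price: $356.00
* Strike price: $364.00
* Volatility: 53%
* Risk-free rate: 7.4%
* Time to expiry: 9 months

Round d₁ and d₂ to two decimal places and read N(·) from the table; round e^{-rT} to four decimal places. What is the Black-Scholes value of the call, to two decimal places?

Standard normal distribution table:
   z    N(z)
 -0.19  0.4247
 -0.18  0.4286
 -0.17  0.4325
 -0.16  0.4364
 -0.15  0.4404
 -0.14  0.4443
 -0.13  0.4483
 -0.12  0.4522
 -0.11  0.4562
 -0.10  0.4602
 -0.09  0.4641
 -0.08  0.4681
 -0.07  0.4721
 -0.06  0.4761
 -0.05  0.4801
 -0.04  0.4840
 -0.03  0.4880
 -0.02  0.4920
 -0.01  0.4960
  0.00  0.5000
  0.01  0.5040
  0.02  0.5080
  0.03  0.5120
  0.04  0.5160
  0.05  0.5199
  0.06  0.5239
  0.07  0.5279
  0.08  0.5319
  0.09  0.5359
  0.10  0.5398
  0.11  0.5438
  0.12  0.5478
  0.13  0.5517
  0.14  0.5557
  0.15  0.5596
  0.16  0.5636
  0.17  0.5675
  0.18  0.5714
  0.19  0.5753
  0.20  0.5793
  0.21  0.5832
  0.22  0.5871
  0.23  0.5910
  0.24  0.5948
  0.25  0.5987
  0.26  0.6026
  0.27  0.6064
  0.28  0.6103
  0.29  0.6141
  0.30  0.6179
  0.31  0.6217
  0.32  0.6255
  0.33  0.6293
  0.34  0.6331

$69.70

σ√T = 0.53 × 0.8660 = 0.4590
d₁ = [ln(356/364) + (0.074 + ½·0.53²)·0.75] / (σ√T) = (-0.0222 + 0.1608) / 0.4590 = 0.3020 → 0.30
d₂ = 0.3020 − 0.4590 = -0.1570 → -0.16
e^(−rT) = e^(−0.074·0.75) = 0.9460
N(d₁) = N(0.30) = 0.6179;  N(d₂) = N(-0.16) = 0.4364
C = 356·0.6179 − 364·0.9460·0.4364 = 219.9724 − 150.2717 = 69.7007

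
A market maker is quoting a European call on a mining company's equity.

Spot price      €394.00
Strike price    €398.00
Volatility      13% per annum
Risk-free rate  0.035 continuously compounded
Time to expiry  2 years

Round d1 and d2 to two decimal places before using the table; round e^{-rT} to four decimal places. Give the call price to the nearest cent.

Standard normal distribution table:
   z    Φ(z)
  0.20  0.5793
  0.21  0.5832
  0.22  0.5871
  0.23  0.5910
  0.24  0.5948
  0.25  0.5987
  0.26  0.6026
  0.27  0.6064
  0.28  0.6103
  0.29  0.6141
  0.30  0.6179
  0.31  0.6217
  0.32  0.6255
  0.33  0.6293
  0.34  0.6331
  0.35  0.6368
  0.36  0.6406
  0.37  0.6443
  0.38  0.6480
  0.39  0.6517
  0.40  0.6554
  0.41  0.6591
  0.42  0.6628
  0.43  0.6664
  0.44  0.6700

T = 2;  σ√T = 0.1838
d₁ = [ln(394/398) + (0.035 + 0.13²/2)·2] / 0.1838 = [-0.0101 + 0.0869] / 0.1838 = 0.4177 ⇒ 0.42
d₂ = d₁ − σ√T = 0.4177 − 0.1838 = 0.2339 ⇒ 0.23
exp(−rT) = exp(−0.035·2) = 0.9324
C = 394·N(0.42) − 398·0.9324·N(0.23) = 394·0.6628 − 398·0.9324·0.5910 = 261.1432 − 219.3173 = 41.8259

€41.83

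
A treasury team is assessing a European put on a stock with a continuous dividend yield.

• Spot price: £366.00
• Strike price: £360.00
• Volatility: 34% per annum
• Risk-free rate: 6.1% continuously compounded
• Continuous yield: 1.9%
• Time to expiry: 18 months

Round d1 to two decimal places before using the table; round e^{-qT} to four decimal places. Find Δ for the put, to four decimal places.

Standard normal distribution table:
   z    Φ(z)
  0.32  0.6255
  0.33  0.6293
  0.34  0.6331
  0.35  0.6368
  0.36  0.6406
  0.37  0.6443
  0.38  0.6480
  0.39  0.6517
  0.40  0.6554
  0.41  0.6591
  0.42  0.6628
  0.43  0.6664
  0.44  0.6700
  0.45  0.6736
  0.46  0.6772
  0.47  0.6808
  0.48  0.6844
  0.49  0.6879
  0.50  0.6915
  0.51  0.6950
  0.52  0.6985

σ√T = 0.34 × 1.2247 = 0.4164
d₁ = [ln(366/360) + (0.061 − 0.019 + ½·0.34²)·1.5] / (σ√T) = (0.0165 + 0.1497) / 0.4164 = 0.3992 → 0.40
N(d₁) = N(0.40) = 0.6554
Δ_put = e^(−qT)·(N(d₁) − 1) = 0.9719·(0.6554 − 1) = -0.3349

-0.3349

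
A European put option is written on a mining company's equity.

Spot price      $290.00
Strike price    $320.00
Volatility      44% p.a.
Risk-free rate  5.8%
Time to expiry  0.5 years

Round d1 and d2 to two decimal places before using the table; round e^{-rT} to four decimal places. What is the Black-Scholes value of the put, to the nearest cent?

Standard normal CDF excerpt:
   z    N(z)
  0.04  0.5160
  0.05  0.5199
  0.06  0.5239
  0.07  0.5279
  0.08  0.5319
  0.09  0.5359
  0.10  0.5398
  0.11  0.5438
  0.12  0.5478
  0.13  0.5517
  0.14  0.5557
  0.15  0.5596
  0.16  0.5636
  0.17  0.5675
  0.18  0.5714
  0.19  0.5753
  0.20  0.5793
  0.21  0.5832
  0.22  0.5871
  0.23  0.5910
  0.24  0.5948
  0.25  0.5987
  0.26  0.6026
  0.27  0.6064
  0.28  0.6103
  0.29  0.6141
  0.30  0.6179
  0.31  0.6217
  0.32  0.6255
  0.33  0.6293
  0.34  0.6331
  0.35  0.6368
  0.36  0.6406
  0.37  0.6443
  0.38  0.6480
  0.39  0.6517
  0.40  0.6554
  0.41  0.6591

σ√T = 0.44·√0.5 = 0.3111
d₁ = [ln(290/320) + (0.058 + ½·0.44²)·0.5] / (σ√T) = (-0.0984 + 0.0774) / 0.3111 = -0.0676 → -0.07
d₂ = -0.0676 − 0.3111 = -0.3788 → -0.38
exp(−rT) = exp(−0.058·0.5) = 0.9714
N(−d₂) = N(0.38) = 0.6480;  N(−d₁) = N(0.07) = 0.5279
P = 320·0.9714·0.6480 − 290·0.5279 = 201.4295 − 153.0910 = 48.3385

$48.34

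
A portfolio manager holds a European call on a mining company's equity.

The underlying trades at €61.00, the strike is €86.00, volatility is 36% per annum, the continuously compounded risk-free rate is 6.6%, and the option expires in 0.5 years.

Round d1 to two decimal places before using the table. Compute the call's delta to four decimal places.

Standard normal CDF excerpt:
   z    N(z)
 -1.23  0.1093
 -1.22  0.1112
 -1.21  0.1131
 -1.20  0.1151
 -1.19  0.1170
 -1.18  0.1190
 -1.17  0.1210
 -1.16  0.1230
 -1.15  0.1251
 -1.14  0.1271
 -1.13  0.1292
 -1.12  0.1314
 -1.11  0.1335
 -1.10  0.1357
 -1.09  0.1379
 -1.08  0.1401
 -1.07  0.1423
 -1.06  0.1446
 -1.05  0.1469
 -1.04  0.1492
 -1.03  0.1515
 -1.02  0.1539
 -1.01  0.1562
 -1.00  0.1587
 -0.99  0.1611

0.1379

σ√T = 0.36·√0.5 = 0.2546
d₁ = [ln(61/86) + (0.066 + 0.36²/2)·0.5] / 0.2546 = [-0.3435 + 0.0654] / 0.2546 = -1.0924 ⇒ -1.09
N(d₁) = N(-1.09) = 0.1379
Δ_call = N(d₁) = 0.1379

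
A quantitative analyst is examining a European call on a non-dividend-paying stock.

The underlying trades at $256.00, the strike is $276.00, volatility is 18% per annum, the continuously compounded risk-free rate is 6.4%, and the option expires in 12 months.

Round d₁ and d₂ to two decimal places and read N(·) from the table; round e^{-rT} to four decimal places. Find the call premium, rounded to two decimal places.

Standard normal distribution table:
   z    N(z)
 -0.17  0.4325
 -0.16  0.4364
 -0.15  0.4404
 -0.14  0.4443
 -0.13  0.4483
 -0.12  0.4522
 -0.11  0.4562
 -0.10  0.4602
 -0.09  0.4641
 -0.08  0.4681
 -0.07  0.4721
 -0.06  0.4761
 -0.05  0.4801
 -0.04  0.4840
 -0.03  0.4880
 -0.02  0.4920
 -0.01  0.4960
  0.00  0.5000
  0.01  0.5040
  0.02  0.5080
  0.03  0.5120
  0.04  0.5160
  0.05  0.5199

σ√T = 0.18·√1 = 0.1800
d₁ = [ln(256/276) + (0.064 + 0.18²/2)·1] / 0.1800 = [-0.0752 + 0.0802] / 0.1800 = 0.0276 → 0.03
d₂ = d₁ − σ√T = 0.0276 − 0.1800 = -0.1524 → -0.15
exp(−rT) = exp(−0.064·1) = 0.9380
C = 256·N(0.03) − 276·0.9380·N(-0.15) = 256·0.5120 − 276·0.9380·0.4404 = 131.0720 − 114.0143 = 17.0577

$17.06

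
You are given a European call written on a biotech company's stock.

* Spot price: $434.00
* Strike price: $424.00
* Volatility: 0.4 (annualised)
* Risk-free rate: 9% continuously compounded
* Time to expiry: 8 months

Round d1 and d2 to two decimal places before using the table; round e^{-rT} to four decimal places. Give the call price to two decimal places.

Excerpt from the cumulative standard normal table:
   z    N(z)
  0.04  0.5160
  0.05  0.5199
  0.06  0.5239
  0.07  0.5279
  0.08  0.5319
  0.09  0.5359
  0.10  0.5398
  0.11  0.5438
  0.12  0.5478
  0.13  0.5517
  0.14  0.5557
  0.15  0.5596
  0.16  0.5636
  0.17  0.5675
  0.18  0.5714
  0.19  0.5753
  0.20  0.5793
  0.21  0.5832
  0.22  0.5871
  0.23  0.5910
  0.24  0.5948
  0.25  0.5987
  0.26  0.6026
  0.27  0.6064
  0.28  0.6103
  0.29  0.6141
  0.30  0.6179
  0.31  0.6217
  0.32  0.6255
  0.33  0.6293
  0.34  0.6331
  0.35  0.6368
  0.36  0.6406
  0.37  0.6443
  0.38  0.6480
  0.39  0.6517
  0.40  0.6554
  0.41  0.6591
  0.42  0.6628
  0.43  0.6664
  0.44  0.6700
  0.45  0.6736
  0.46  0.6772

σ√T = 0.4·√0.6667 = 0.3266
d₁ = [ln(434/424) + (0.09 + 0.4²/2)·0.6667] / 0.3266 = [0.0233 + 0.1133] / 0.3266 = 0.4184 → 0.42
d₂ = d₁ − σ√T = 0.4184 − 0.3266 = 0.0918 → 0.09
e^(−rT) = e^(−0.09·0.6667) = 0.9418
C = 434·N(0.42) − 424·0.9418·N(0.09) = 434·0.6628 − 424·0.9418·0.5359 = 287.6552 − 213.9973 = 73.6579

$73.66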